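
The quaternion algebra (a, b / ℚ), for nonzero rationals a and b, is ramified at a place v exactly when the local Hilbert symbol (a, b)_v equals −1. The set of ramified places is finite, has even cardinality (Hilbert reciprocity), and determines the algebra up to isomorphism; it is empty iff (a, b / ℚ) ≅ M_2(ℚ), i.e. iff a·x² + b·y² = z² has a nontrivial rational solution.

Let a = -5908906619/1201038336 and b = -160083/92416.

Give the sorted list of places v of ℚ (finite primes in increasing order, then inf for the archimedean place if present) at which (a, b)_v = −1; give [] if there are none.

[11, inf]

(a, b) ≡ (-11, -3) mod (ℚ^×)²; places V = {2, 3, 7, 11, 19, 43, ∞}.
(a,b)_∞: sgn(-11)=−, sgn(-3)=−, so -1.
(a,b)_11: α=3, u≡10; β=2, v≡6 (mod 11); (10|11)=-1, (6|11)=-1; sign (−1)^0·-1^2·-1^3 = -1.
(a,b)_2: α=-10, β=-8; u≡5, v≡5 (mod 8); ε(u)ε(v)=0·0, αω(v)=-10·1, βω(u)=-8·1; sum ≡ 0  ⇒  +1.
(a,b)_3: α=-2, u≡1; β=3, v≡2 (mod 3); (1|3)=+1, (2|3)=-1; sign (−1)^0·+1^3·-1^-2 = +1.
(a,b)_43: α=2, u≡18; β=0, v≡15 (mod 43); (18|43)=-1, (15|43)=+1; sign (−1)^0·-1^0·+1^2 = +1.
(a,b)_19: α=-4, u≡15; β=-2, v≡16 (mod 19); (15|19)=-1, (16|19)=+1; sign (−1)^0·-1^-2·+1^-4 = +1.
(a,b)_7: α=4, u≡6; β=2, v≡1 (mod 7); (6|7)=-1, (1|7)=+1; sign (−1)^0·-1^2·+1^4 = +1.
|Ram(-11, -3)| = 2, even; anisotropic at {11, ∞}.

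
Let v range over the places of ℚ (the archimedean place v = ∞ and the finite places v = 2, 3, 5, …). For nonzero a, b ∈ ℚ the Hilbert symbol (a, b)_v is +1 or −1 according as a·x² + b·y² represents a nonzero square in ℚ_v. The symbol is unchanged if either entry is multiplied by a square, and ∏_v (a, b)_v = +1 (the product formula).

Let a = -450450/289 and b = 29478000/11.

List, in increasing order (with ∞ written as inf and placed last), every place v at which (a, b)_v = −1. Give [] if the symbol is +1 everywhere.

[2, 3, 5, 7]

Mod squares: a ≡ -2002, b ≡ 2805. Check v ∈ {∞, 2, 3, 5, 7, 11, 13, 17}.
v=5: a=5^2·(≡3), b=5^3·(≡4) mod 5; (3|5)=-1, (4|5)=+1; (−1)^{2·3·2}·(-1)^3·(+1)^2 = -1.
v=11: a=11^1·(≡1), b=11^-1·(≡2) mod 11; (1|11)=+1, (2|11)=-1; (−1)^{1·-1·5}·(+1)^-1·(-1)^1 = +1.
v=7: a=7^1·(≡4), b=7^0·(≡5) mod 7; (4|7)=+1, (5|7)=-1; (−1)^{1·0·3}·(+1)^0·(-1)^1 = -1.
v=∞: -2002 < 0 and 2805 > 0  ⇒  (a,b)_∞ = +1.
v=17: a=17^-2·(≡16), b=17^3·(≡3) mod 17; (16|17)=+1, (3|17)=-1; (−1)^{-2·3·8}·(+1)^3·(-1)^-2 = +1.
v=3: a=3^2·(≡2), b=3^1·(≡2) mod 3; (2|3)=-1, (2|3)=-1; (−1)^{2·1·1}·(-1)^1·(-1)^2 = -1.
v=2: v_2(a)=1, v_2(b)=4; units ≡ 7, 5 (mod 8); ε·ε+αω+βω = 1·0+1·1+4·0 ≡ 1  ⇒  (a,b)_2 = -1.
v=13: a=13^1·(≡7), b=13^0·(≡10) mod 13; (7|13)=-1, (10|13)=+1; (−1)^{1·0·6}·(-1)^0·(+1)^1 = +1.
Ram(-2002, 2805) = {2, 3, 5, 7}; no ℚ_2-point on the conic.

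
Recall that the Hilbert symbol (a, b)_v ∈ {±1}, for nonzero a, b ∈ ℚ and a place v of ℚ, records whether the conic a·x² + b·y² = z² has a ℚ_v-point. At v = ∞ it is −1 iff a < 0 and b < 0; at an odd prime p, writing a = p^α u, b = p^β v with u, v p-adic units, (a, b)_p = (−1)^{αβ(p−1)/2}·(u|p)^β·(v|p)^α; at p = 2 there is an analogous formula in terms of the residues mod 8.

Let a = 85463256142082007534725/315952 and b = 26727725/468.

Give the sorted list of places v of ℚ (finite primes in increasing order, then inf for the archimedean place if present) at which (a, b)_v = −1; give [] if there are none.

Mod squares: a ≡ 398567, b ≡ 26273. Check v ∈ {∞, 2, 3, 5, 7, 13, 23, 31, 37, 43, 47}.
v=2: v_2(a)=-4, v_2(b)=-2; units ≡ 7, 1 (mod 8); ε·ε+αω+βω = 1·0+-4·0+-2·0 ≡ 0  ⇒  (a,b)_2 = +1.
v=∞: 398567 > 0 and 26273 > 0  ⇒  (a,b)_∞ = +1.
v=47: a=47^4·(≡1), b=47^1·(≡36) mod 47; (1|47)=+1, (36|47)=+1; (−1)^{4·1·23}·(+1)^1·(+1)^4 = +1.
v=13: a=13^-1·(≡6), b=13^-1·(≡5) mod 13; (6|13)=-1, (5|13)=-1; (−1)^{-1·-1·6}·(-1)^-1·(-1)^-1 = +1.
v=43: a=43^3·(≡13), b=43^1·(≡41) mod 43; (13|43)=+1, (41|43)=+1; (−1)^{3·1·21}·(+1)^1·(+1)^3 = -1.
v=31: a=31^-1·(≡11), b=31^0·(≡7) mod 31; (11|31)=-1, (7|31)=+1; (−1)^{-1·0·15}·(-1)^0·(+1)^-1 = +1.
v=3: a=3^0·(≡2), b=3^-2·(≡2) mod 3; (2|3)=-1, (2|3)=-1; (−1)^{0·-2·1}·(-1)^-2·(-1)^0 = +1.
v=5: a=5^2·(≡2), b=5^2·(≡3) mod 5; (2|5)=-1, (3|5)=-1; (−1)^{2·2·2}·(-1)^2·(-1)^2 = +1.
v=23: a=23^5·(≡19), b=23^2·(≡5) mod 23; (19|23)=-1, (5|23)=-1; (−1)^{5·2·11}·(-1)^2·(-1)^5 = -1.
v=37: a=37^2·(≡11), b=37^0·(≡3) mod 37; (11|37)=+1, (3|37)=+1; (−1)^{2·0·18}·(+1)^0·(+1)^2 = +1.
v=7: a=7^-2·(≡2), b=7^0·(≡4) mod 7; (2|7)=+1, (4|7)=+1; (−1)^{-2·0·3}·(+1)^0·(+1)^-2 = +1.
|Ram(398567, 26273)| = 2, even; anisotropic at {23, 43}.

[23, 43]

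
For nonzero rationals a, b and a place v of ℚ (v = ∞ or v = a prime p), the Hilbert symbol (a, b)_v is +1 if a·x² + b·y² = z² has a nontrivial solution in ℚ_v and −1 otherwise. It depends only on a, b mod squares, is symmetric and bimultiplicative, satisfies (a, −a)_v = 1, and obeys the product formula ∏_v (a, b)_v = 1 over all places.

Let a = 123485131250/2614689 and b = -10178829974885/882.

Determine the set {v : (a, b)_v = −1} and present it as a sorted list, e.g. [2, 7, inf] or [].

[2, 5, 11, 17]

(a, b) ≡ (2210, -787930) mod (ℚ^×)²; places V = {2, 3, 5, 7, 11, 13, 17, 19, 23, 29, ∞}.
(a,b)_3: α=-2, u≡2; β=-2, v≡2 (mod 3); (2|3)=-1, (2|3)=-1; sign (−1)^0·-1^-2·-1^-2 = +1.
(a,b)_11: α=-2, u≡6; β=1, v≡6 (mod 11); (6|11)=-1, (6|11)=-1; sign (−1)^0·-1^1·-1^-2 = -1.
(a,b)_7: α=-4, u≡3; β=-2, v≡4 (mod 7); (3|7)=-1, (4|7)=+1; sign (−1)^0·-1^-2·+1^-4 = +1.
(a,b)_2: α=1, β=-1; u≡1, v≡3 (mod 8); ε(u)ε(v)=0·1, αω(v)=1·1, βω(u)=-1·0; sum ≡ 1  ⇒  -1.
(a,b)_5: α=5, u≡3; β=1, v≡4 (mod 5); (3|5)=-1, (4|5)=+1; sign (−1)^0·-1^1·+1^5 = -1.
(a,b)_∞: sgn(2210)=+, sgn(-787930)=−, so +1.
(a,b)_19: α=0, u≡1; β=1, v≡1 (mod 19); (1|19)=+1, (1|19)=+1; sign (−1)^0·+1^1·+1^0 = +1.
(a,b)_23: α=2, u≡6; β=2, v≡3 (mod 23); (6|23)=+1, (3|23)=+1; sign (−1)^0·+1^2·+1^2 = +1.
(a,b)_29: α=0, u≡6; β=1, v≡8 (mod 29); (6|29)=+1, (8|29)=-1; sign (−1)^0·+1^1·-1^0 = +1.
(a,b)_17: α=1, u≡5; β=2, v≡10 (mod 17); (5|17)=-1, (10|17)=-1; sign (−1)^0·-1^2·-1^1 = -1.
(a,b)_13: α=3, u≡4; β=3, v≡1 (mod 13); (4|13)=+1, (1|13)=+1; sign (−1)^0·+1^3·+1^3 = +1.
(2210, -787930 / ℚ) ramifies at {2, 5, 11, 17}: a division algebra.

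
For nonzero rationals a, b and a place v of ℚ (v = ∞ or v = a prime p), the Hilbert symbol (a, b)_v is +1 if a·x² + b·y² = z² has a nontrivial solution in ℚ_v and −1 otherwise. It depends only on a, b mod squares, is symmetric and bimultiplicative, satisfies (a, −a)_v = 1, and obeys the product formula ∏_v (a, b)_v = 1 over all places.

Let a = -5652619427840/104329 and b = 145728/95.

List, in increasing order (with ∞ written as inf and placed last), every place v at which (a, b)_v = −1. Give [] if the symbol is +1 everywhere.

Mod squares: a ≡ -110, b ≡ 24035. Check v ∈ {∞, 2, 3, 5, 7, 11, 17, 19, 23}.
v=19: a=19^-2·(≡1), b=19^-1·(≡11) mod 19; (1|19)=+1, (11|19)=+1; (−1)^{-2·-1·9}·(+1)^-1·(+1)^-2 = +1.
v=∞: -110 < 0 and 24035 > 0  ⇒  (a,b)_∞ = +1.
v=2: v_2(a)=15, v_2(b)=6; units ≡ 1, 3 (mod 8); ε·ε+αω+βω = 0·1+15·1+6·0 ≡ 1  ⇒  (a,b)_2 = -1.
v=23: a=23^2·(≡7), b=23^1·(≡19) mod 23; (7|23)=-1, (19|23)=-1; (−1)^{2·1·11}·(-1)^1·(-1)^2 = -1.
v=17: a=17^-2·(≡4), b=17^0·(≡14) mod 17; (4|17)=+1, (14|17)=-1; (−1)^{-2·0·8}·(+1)^0·(-1)^-2 = +1.
v=3: a=3^0·(≡1), b=3^2·(≡2) mod 3; (1|3)=+1, (2|3)=-1; (−1)^{0·2·1}·(+1)^2·(-1)^0 = +1.
v=11: a=11^3·(≡5), b=11^1·(≡10) mod 11; (5|11)=+1, (10|11)=-1; (−1)^{3·1·5}·(+1)^1·(-1)^3 = +1.
v=7: a=7^2·(≡1), b=7^0·(≡4) mod 7; (1|7)=+1, (4|7)=+1; (−1)^{2·0·3}·(+1)^0·(+1)^2 = +1.
v=5: a=5^1·(≡3), b=5^-1·(≡2) mod 5; (3|5)=-1, (2|5)=-1; (−1)^{1·-1·2}·(-1)^-1·(-1)^1 = +1.
(-110, 24035 / ℚ) ramifies at {2, 23}: a division algebra.

[2, 23]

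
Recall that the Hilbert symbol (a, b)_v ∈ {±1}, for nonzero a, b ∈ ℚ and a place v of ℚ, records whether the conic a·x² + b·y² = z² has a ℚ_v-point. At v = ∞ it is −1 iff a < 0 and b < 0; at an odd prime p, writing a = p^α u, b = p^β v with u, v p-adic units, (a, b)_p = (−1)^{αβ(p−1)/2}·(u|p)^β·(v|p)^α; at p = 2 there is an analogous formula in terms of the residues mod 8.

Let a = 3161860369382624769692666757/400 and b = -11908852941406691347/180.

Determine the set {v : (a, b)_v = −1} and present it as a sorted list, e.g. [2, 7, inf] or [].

(a, b) ≡ (103037, -3335) mod (ℚ^×)²; places V = {2, 3, 5, 7, 11, 17, 19, 23, 29, ∞}.
(a,b)_11: α=5, u≡2; β=4, v≡4 (mod 11); (2|11)=-1, (4|11)=+1; sign (−1)^0·-1^4·+1^5 = +1.
(a,b)_5: α=-2, u≡2; β=-1, v≡3 (mod 5); (2|5)=-1, (3|5)=-1; sign (−1)^0·-1^-1·-1^-2 = -1.
(a,b)_23: α=4, u≡5; β=3, v≡2 (mod 23); (5|23)=-1, (2|23)=+1; sign (−1)^0·-1^3·+1^4 = -1.
(a,b)_7: α=2, u≡4; β=2, v≡2 (mod 7); (4|7)=+1, (2|7)=+1; sign (−1)^0·+1^2·+1^2 = +1.
(a,b)_2: α=-4, β=-2; u≡5, v≡1 (mod 8); ε(u)ε(v)=0·0, αω(v)=-4·0, βω(u)=-2·1; sum ≡ 0  ⇒  +1.
(a,b)_19: α=9, u≡14; β=6, v≡11 (mod 19); (14|19)=-1, (11|19)=+1; sign (−1)^0·-1^6·+1^9 = +1.
(a,b)_29: α=1, u≡14; β=1, v≡5 (mod 29); (14|29)=-1, (5|29)=+1; sign (−1)^0·-1^1·+1^1 = -1.
(a,b)_∞: sgn(103037)=+, sgn(-3335)=−, so +1.
(a,b)_17: α=1, u≡1; β=0, v≡5 (mod 17); (1|17)=+1, (5|17)=-1; sign (−1)^0·+1^0·-1^1 = -1.
(a,b)_3: α=2, u≡2; β=-2, v≡1 (mod 3); (2|3)=-1, (1|3)=+1; sign (−1)^0·-1^-2·+1^2 = +1.
(103037, -3335 / ℚ) ramifies at {5, 17, 23, 29}: a division algebra.

[5, 17, 23, 29]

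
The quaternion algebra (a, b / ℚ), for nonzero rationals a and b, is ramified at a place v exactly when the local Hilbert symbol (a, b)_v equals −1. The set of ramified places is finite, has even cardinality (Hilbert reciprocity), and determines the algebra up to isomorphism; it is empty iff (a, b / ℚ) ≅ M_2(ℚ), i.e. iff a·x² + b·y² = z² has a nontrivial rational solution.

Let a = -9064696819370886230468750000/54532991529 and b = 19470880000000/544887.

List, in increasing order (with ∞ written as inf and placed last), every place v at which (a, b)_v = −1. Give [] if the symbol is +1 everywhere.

(a, b) ≡ (-35, 8518510) mod (ℚ^×)²; places V = {2, 3, 5, 7, 11, 13, 19, 23, 31, 37, ∞}.
(a,b)_37: α=2, u≡8; β=1, v≡4 (mod 37); (8|37)=-1, (4|37)=+1; sign (−1)^0·-1^1·+1^2 = -1.
(a,b)_2: α=4, β=11; u≡5, v≡7 (mod 8); ε(u)ε(v)=0·1, αω(v)=4·0, βω(u)=11·1; sum ≡ 1  ⇒  -1.
(a,b)_11: α=0, u≡1; β=1, v≡2 (mod 11); (1|11)=+1, (2|11)=-1; sign (−1)^0·+1^1·-1^0 = +1.
(a,b)_5: α=17, u≡3; β=7, v≡2 (mod 5); (3|5)=-1, (2|5)=-1; sign (−1)^0·-1^7·-1^17 = +1.
(a,b)_7: α=5, u≡4; β=-1, v≡2 (mod 7); (4|7)=+1, (2|7)=+1; sign (−1)^1·+1^-1·+1^5 = -1.
(a,b)_19: α=2, u≡3; β=0, v≡18 (mod 19); (3|19)=-1, (18|19)=-1; sign (−1)^0·-1^0·-1^2 = +1.
(a,b)_13: α=2, u≡12; β=1, v≡6 (mod 13); (12|13)=+1, (6|13)=-1; sign (−1)^0·+1^1·-1^2 = +1.
(a,b)_3: α=-10, u≡1; β=-4, v≡1 (mod 3); (1|3)=+1, (1|3)=+1; sign (−1)^0·+1^-4·+1^-10 = +1.
(a,b)_23: α=2, u≡10; β=1, v≡1 (mod 23); (10|23)=-1, (1|23)=+1; sign (−1)^0·-1^1·+1^2 = -1.
(a,b)_∞: sgn(-35)=−, sgn(8518510)=+, so +1.
(a,b)_31: α=-4, u≡6; β=-2, v≡20 (mod 31); (6|31)=-1, (20|31)=+1; sign (−1)^0·-1^-2·+1^-4 = +1.
Ram(-35, 8518510) = {2, 7, 23, 37}; no ℚ_2-point on the conic.

[2, 7, 23, 37]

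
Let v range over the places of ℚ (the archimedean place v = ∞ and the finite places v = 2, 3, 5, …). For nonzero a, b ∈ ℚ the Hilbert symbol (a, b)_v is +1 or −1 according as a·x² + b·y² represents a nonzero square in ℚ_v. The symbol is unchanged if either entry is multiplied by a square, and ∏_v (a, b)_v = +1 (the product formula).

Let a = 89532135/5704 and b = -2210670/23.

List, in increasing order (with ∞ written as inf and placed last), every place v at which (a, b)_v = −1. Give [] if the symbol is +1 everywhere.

Mod squares: a ≡ 1447390, b ≡ -46690. Check v ∈ {∞, 2, 3, 5, 7, 11, 23, 29, 31}.
v=∞: 1447390 > 0 and -46690 < 0  ⇒  (a,b)_∞ = +1.
v=5: a=5^1·(≡3), b=5^1·(≡2) mod 5; (3|5)=-1, (2|5)=-1; (−1)^{1·1·2}·(-1)^1·(-1)^1 = +1.
v=31: a=31^-1·(≡25), b=31^0·(≡23) mod 31; (25|31)=+1, (23|31)=-1; (−1)^{-1·0·15}·(+1)^0·(-1)^-1 = -1.
v=11: a=11^2·(≡7), b=11^2·(≡1) mod 11; (7|11)=-1, (1|11)=+1; (−1)^{2·2·5}·(-1)^2·(+1)^2 = +1.
v=7: a=7^1·(≡4), b=7^1·(≡1) mod 7; (4|7)=+1, (1|7)=+1; (−1)^{1·1·3}·(+1)^1·(+1)^1 = -1.
v=23: a=23^-1·(≡16), b=23^-1·(≡21) mod 23; (16|23)=+1, (21|23)=-1; (−1)^{-1·-1·11}·(+1)^-1·(-1)^-1 = +1.
v=3: a=3^6·(≡1), b=3^2·(≡2) mod 3; (1|3)=+1, (2|3)=-1; (−1)^{6·2·1}·(+1)^2·(-1)^6 = +1.
v=2: v_2(a)=-3, v_2(b)=1; units ≡ 7, 7 (mod 8); ε·ε+αω+βω = 1·1+-3·0+1·0 ≡ 1  ⇒  (a,b)_2 = -1.
v=29: a=29^1·(≡6), b=29^1·(≡3) mod 29; (6|29)=+1, (3|29)=-1; (−1)^{1·1·14}·(+1)^1·(-1)^1 = -1.
Ram(1447390, -46690) = {2, 7, 29, 31}; no ℚ_2-point on the conic.

[2, 7, 29, 31]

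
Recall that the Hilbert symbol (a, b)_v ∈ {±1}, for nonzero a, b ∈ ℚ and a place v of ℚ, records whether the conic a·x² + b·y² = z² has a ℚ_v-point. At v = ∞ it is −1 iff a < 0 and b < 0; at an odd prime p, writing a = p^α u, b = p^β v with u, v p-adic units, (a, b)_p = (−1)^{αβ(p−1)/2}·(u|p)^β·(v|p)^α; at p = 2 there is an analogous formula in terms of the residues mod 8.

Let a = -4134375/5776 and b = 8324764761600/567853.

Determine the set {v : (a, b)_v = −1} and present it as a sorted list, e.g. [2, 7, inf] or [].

Mod squares: a ≡ -15, b ≡ 182. Check v ∈ {∞, 2, 3, 5, 7, 11, 13, 17, 19}.
v=13: a=13^0·(≡7), b=13^-1·(≡1) mod 13; (7|13)=-1, (1|13)=+1; (−1)^{0·-1·6}·(-1)^-1·(+1)^0 = -1.
v=11: a=11^0·(≡8), b=11^-2·(≡8) mod 11; (8|11)=-1, (8|11)=-1; (−1)^{0·-2·5}·(-1)^-2·(-1)^0 = +1.
v=17: a=17^0·(≡15), b=17^2·(≡10) mod 17; (15|17)=+1, (10|17)=-1; (−1)^{0·2·8}·(+1)^2·(-1)^0 = +1.
v=3: a=3^3·(≡1), b=3^8·(≡2) mod 3; (1|3)=+1, (2|3)=-1; (−1)^{3·8·1}·(+1)^8·(-1)^3 = -1.
v=5: a=5^5·(≡2), b=5^2·(≡3) mod 5; (2|5)=-1, (3|5)=-1; (−1)^{5·2·2}·(-1)^2·(-1)^5 = -1.
v=∞: -15 < 0 and 182 > 0  ⇒  (a,b)_∞ = +1.
v=7: a=7^2·(≡3), b=7^3·(≡5) mod 7; (3|7)=-1, (5|7)=-1; (−1)^{2·3·3}·(-1)^3·(-1)^2 = -1.
v=19: a=19^-2·(≡17), b=19^-2·(≡17) mod 19; (17|19)=+1, (17|19)=+1; (−1)^{-2·-2·9}·(+1)^-2·(+1)^-2 = +1.
v=2: v_2(a)=-4, v_2(b)=9; units ≡ 1, 3 (mod 8); ε·ε+αω+βω = 0·1+-4·1+9·0 ≡ 0  ⇒  (a,b)_2 = +1.
|Ram(-15, 182)| = 4, even; anisotropic at {3, 5, 7, 13}.

[3, 5, 7, 13]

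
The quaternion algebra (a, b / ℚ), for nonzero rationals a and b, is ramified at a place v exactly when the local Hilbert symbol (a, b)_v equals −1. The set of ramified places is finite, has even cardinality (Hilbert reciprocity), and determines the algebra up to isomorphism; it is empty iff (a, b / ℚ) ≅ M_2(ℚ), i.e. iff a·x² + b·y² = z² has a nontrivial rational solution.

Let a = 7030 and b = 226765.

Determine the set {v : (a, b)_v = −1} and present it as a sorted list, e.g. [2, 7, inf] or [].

Mod squares: a ≡ 7030, b ≡ 226765. Check v ∈ {∞, 2, 5, 7, 11, 19, 31, 37}.
v=31: a=31^0·(≡24), b=31^1·(≡30) mod 31; (24|31)=-1, (30|31)=-1; (−1)^{0·1·15}·(-1)^1·(-1)^0 = -1.
v=19: a=19^1·(≡9), b=19^1·(≡3) mod 19; (9|19)=+1, (3|19)=-1; (−1)^{1·1·9}·(+1)^1·(-1)^1 = +1.
v=7: a=7^0·(≡2), b=7^1·(≡6) mod 7; (2|7)=+1, (6|7)=-1; (−1)^{0·1·3}·(+1)^1·(-1)^0 = +1.
v=2: v_2(a)=1, v_2(b)=0; units ≡ 3, 5 (mod 8); ε·ε+αω+βω = 1·0+1·1+0·1 ≡ 1  ⇒  (a,b)_2 = -1.
v=11: a=11^0·(≡1), b=11^1·(≡1) mod 11; (1|11)=+1, (1|11)=+1; (−1)^{0·1·5}·(+1)^1·(+1)^0 = +1.
v=∞: 7030 > 0 and 226765 > 0  ⇒  (a,b)_∞ = +1.
v=5: a=5^1·(≡1), b=5^1·(≡3) mod 5; (1|5)=+1, (3|5)=-1; (−1)^{1·1·2}·(+1)^1·(-1)^1 = -1.
v=37: a=37^1·(≡5), b=37^0·(≡29) mod 37; (5|37)=-1, (29|37)=-1; (−1)^{1·0·18}·(-1)^0·(-1)^1 = -1.
|Ram(7030, 226765)| = 4, even; anisotropic at {2, 5, 31, 37}.

[2, 5, 31, 37]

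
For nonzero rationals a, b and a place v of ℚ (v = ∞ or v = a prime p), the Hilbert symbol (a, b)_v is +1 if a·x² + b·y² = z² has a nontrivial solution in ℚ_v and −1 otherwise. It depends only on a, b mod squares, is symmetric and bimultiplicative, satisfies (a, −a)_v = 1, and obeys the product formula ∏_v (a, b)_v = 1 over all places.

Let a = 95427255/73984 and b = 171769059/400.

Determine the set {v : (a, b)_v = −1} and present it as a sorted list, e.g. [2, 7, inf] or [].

Mod squares: a ≡ 16095, b ≡ 3219. Check v ∈ {∞, 2, 3, 5, 7, 11, 17, 29, 37}.
v=29: a=29^1·(≡22), b=29^1·(≡25) mod 29; (22|29)=+1, (25|29)=+1; (−1)^{1·1·14}·(+1)^1·(+1)^1 = +1.
v=11: a=11^2·(≡6), b=11^2·(≡10) mod 11; (6|11)=-1, (10|11)=-1; (−1)^{2·2·5}·(-1)^2·(-1)^2 = +1.
v=17: a=17^-2·(≡16), b=17^0·(≡10) mod 17; (16|17)=+1, (10|17)=-1; (−1)^{-2·0·8}·(+1)^0·(-1)^-2 = +1.
v=7: a=7^2·(≡4), b=7^2·(≡3) mod 7; (4|7)=+1, (3|7)=-1; (−1)^{2·2·3}·(+1)^2·(-1)^2 = +1.
v=∞: 16095 > 0 and 3219 > 0  ⇒  (a,b)_∞ = +1.
v=3: a=3^1·(≡1), b=3^3·(≡2) mod 3; (1|3)=+1, (2|3)=-1; (−1)^{1·3·1}·(+1)^3·(-1)^1 = +1.
v=37: a=37^1·(≡12), b=37^1·(≡24) mod 37; (12|37)=+1, (24|37)=-1; (−1)^{1·1·18}·(+1)^1·(-1)^1 = -1.
v=2: v_2(a)=-8, v_2(b)=-4; units ≡ 7, 3 (mod 8); ε·ε+αω+βω = 1·1+-8·1+-4·0 ≡ 1  ⇒  (a,b)_2 = -1.
v=5: a=5^1·(≡4), b=5^-2·(≡4) mod 5; (4|5)=+1, (4|5)=+1; (−1)^{1·-2·2}·(+1)^-2·(+1)^1 = +1.
Ram(16095, 3219) = {2, 37}; no ℚ_2-point on the conic.

[2, 37]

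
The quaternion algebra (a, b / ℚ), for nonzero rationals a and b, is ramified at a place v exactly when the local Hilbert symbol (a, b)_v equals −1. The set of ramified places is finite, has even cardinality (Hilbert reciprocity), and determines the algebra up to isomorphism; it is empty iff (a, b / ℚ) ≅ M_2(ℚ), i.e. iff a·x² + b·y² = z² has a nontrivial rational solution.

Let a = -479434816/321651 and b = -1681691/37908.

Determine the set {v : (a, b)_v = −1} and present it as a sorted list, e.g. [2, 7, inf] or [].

[13, inf]

(a, b) ≡ (-11, -143) mod (ℚ^×)²; places V = {2, 3, 7, 11, 13, 17, 19, 23, ∞}.
(a,b)_11: α=-1, u≡10; β=1, v≡4 (mod 11); (10|11)=-1, (4|11)=+1; sign (−1)^1·-1^1·+1^-1 = +1.
(a,b)_7: α=2, u≡6; β=0, v≡1 (mod 7); (6|7)=-1, (1|7)=+1; sign (−1)^0·-1^0·+1^2 = +1.
(a,b)_13: α=0, u≡2; β=-1, v≡7 (mod 13); (2|13)=-1, (7|13)=-1; sign (−1)^0·-1^-1·-1^0 = -1.
(a,b)_2: α=6, β=-2; u≡5, v≡1 (mod 8); ε(u)ε(v)=0·0, αω(v)=6·0, βω(u)=-2·1; sum ≡ 0  ⇒  +1.
(a,b)_∞: sgn(-11)=−, sgn(-143)=−, so -1.
(a,b)_3: α=-4, u≡1; β=-6, v≡1 (mod 3); (1|3)=+1, (1|3)=+1; sign (−1)^0·+1^-6·+1^-4 = +1.
(a,b)_23: α=2, u≡3; β=2, v≡16 (mod 23); (3|23)=+1, (16|23)=+1; sign (−1)^0·+1^2·+1^2 = +1.
(a,b)_19: α=-2, u≡13; β=0, v≡6 (mod 19); (13|19)=-1, (6|19)=+1; sign (−1)^0·-1^0·+1^-2 = +1.
(a,b)_17: α=2, u≡14; β=2, v≡11 (mod 17); (14|17)=-1, (11|17)=-1; sign (−1)^0·-1^2·-1^2 = +1.
Ram(-11, -143) = {13, ∞}; no ℚ_13-point on the conic.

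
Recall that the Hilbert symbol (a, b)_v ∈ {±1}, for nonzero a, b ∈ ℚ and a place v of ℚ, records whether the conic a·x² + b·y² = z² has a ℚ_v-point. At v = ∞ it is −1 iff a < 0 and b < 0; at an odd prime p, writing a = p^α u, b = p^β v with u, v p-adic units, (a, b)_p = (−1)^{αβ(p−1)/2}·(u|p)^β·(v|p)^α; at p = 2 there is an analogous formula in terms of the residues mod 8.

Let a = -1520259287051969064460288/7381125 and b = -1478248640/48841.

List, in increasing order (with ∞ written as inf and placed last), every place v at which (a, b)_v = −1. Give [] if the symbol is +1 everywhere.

[2, 19, 31, inf]

Mod squares: a ≡ -64790, b ≡ -24035. Check v ∈ {∞, 2, 3, 5, 11, 13, 17, 19, 23, 31}.
v=11: a=11^1·(≡6), b=11^1·(≡1) mod 11; (6|11)=-1, (1|11)=+1; (−1)^{1·1·5}·(-1)^1·(+1)^1 = +1.
v=2: v_2(a)=13, v_2(b)=6; units ≡ 5, 5 (mod 8); ε·ε+αω+βω = 0·0+13·1+6·1 ≡ 1  ⇒  (a,b)_2 = -1.
v=5: a=5^-3·(≡3), b=5^1·(≡2) mod 5; (3|5)=-1, (2|5)=-1; (−1)^{-3·1·2}·(-1)^1·(-1)^-3 = +1.
v=23: a=23^2·(≡12), b=23^1·(≡6) mod 23; (12|23)=+1, (6|23)=+1; (−1)^{2·1·11}·(+1)^1·(+1)^2 = +1.
v=3: a=3^-10·(≡1), b=3^0·(≡1) mod 3; (1|3)=+1, (1|3)=+1; (−1)^{-10·0·1}·(+1)^0·(+1)^-10 = +1.
v=13: a=13^2·(≡5), b=13^-2·(≡5) mod 13; (5|13)=-1, (5|13)=-1; (−1)^{2·-2·6}·(-1)^-2·(-1)^2 = +1.
v=19: a=19^3·(≡15), b=19^1·(≡18) mod 19; (15|19)=-1, (18|19)=-1; (−1)^{3·1·9}·(-1)^1·(-1)^3 = -1.
v=17: a=17^0·(≡7), b=17^-2·(≡6) mod 17; (7|17)=-1, (6|17)=-1; (−1)^{0·-2·8}·(-1)^-2·(-1)^0 = +1.
v=31: a=31^7·(≡20), b=31^2·(≡22) mod 31; (20|31)=+1, (22|31)=-1; (−1)^{7·2·15}·(+1)^2·(-1)^7 = -1.
v=∞: -64790 < 0 and -24035 < 0  ⇒  (a,b)_∞ = -1.
Ram(-64790, -24035) = {2, 19, 31, ∞}; no ℚ_2-point on the conic.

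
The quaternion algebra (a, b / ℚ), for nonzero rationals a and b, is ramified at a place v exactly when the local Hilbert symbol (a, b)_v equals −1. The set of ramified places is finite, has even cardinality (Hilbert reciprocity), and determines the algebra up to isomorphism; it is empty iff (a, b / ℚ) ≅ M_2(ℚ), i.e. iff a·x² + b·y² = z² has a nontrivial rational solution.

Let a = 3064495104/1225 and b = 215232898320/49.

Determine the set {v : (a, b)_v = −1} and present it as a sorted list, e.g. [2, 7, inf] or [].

(a, b) ≡ (332519, 1494672905) mod (ℚ^×)²; places V = {2, 3, 5, 7, 11, 19, 29, 31, 37, 43, ∞}.
(a,b)_3: α=2, u≡2; β=2, v≡2 (mod 3); (2|3)=-1, (2|3)=-1; sign (−1)^0·-1^2·-1^2 = +1.
(a,b)_2: α=10, β=4; u≡7, v≡1 (mod 8); ε(u)ε(v)=1·0, αω(v)=10·0, βω(u)=4·0; sum ≡ 0  ⇒  +1.
(a,b)_∞: sgn(332519)=+, sgn(1494672905)=+, so +1.
(a,b)_19: α=1, u≡15; β=1, v≡3 (mod 19); (15|19)=-1, (3|19)=-1; sign (−1)^1·-1^1·-1^1 = -1.
(a,b)_29: α=0, u≡4; β=1, v≡12 (mod 29); (4|29)=+1, (12|29)=-1; sign (−1)^0·+1^1·-1^0 = +1.
(a,b)_7: α=-2, u≡5; β=-2, v≡6 (mod 7); (5|7)=-1, (6|7)=-1; sign (−1)^0·-1^-2·-1^-2 = +1.
(a,b)_43: α=1, u≡24; β=1, v≡6 (mod 43); (24|43)=+1, (6|43)=+1; sign (−1)^1·+1^1·+1^1 = -1.
(a,b)_37: α=1, u≡34; β=1, v≡24 (mod 37); (34|37)=+1, (24|37)=-1; sign (−1)^0·+1^1·-1^1 = -1.
(a,b)_11: α=1, u≡5; β=1, v≡8 (mod 11); (5|11)=+1, (8|11)=-1; sign (−1)^1·+1^1·-1^1 = +1.
(a,b)_31: α=0, u≡17; β=1, v≡14 (mod 31); (17|31)=-1, (14|31)=+1; sign (−1)^0·-1^1·+1^0 = -1.
(a,b)_5: α=-2, u≡1; β=1, v≡1 (mod 5); (1|5)=+1, (1|5)=+1; sign (−1)^0·+1^1·+1^-2 = +1.
|Ram(332519, 1494672905)| = 4, even; anisotropic at {19, 31, 37, 43}.

[19, 31, 37, 43]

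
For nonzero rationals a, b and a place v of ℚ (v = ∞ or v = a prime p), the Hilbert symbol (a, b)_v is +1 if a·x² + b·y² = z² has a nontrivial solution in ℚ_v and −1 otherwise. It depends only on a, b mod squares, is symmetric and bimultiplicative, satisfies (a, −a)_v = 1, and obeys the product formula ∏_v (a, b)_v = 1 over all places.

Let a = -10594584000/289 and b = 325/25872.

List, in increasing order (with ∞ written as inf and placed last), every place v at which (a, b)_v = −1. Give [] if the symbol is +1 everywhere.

Mod squares: a ≡ -15015, b ≡ 429. Check v ∈ {∞, 2, 3, 5, 7, 11, 13, 17}.
v=7: a=7^3·(≡2), b=7^-2·(≡1) mod 7; (2|7)=+1, (1|7)=+1; (−1)^{3·-2·3}·(+1)^-2·(+1)^3 = +1.
v=13: a=13^1·(≡8), b=13^1·(≡6) mod 13; (8|13)=-1, (6|13)=-1; (−1)^{1·1·6}·(-1)^1·(-1)^1 = +1.
v=11: a=11^1·(≡2), b=11^-1·(≡8) mod 11; (2|11)=-1, (8|11)=-1; (−1)^{1·-1·5}·(-1)^-1·(-1)^1 = -1.
v=2: v_2(a)=6, v_2(b)=-4; units ≡ 1, 5 (mod 8); ε·ε+αω+βω = 0·0+6·1+-4·0 ≡ 0  ⇒  (a,b)_2 = +1.
v=5: a=5^3·(≡2), b=5^2·(≡4) mod 5; (2|5)=-1, (4|5)=+1; (−1)^{3·2·2}·(-1)^2·(+1)^3 = +1.
v=∞: -15015 < 0 and 429 > 0  ⇒  (a,b)_∞ = +1.
v=17: a=17^-2·(≡8), b=17^0·(≡16) mod 17; (8|17)=+1, (16|17)=+1; (−1)^{-2·0·8}·(+1)^0·(+1)^-2 = +1.
v=3: a=3^3·(≡2), b=3^-1·(≡2) mod 3; (2|3)=-1, (2|3)=-1; (−1)^{3·-1·1}·(-1)^-1·(-1)^3 = -1.
(-15015, 429 / ℚ) ramifies at {3, 11}: a division algebra.

[3, 11]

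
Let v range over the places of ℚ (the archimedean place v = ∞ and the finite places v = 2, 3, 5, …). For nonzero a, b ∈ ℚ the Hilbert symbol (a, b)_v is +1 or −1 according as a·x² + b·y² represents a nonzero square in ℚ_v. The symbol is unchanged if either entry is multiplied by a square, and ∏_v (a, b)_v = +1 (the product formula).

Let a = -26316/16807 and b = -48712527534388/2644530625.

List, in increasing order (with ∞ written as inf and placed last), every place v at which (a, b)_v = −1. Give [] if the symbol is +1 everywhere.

[2, 7, 19, inf]

Mod squares: a ≡ -5117, b ≡ -17917. Check v ∈ {∞, 2, 3, 5, 7, 11, 17, 19, 23, 29, 31, 41, 43}.
v=2: v_2(a)=2, v_2(b)=2; units ≡ 3, 3 (mod 8); ε·ε+αω+βω = 1·1+2·1+2·1 ≡ 1  ⇒  (a,b)_2 = -1.
v=41: a=41^0·(≡39), b=41^1·(≡38) mod 41; (39|41)=+1, (38|41)=-1; (−1)^{0·1·20}·(+1)^1·(-1)^0 = +1.
v=23: a=23^0·(≡16), b=23^1·(≡8) mod 23; (16|23)=+1, (8|23)=+1; (−1)^{0·1·11}·(+1)^1·(+1)^0 = +1.
v=3: a=3^2·(≡1), b=3^0·(≡2) mod 3; (1|3)=+1, (2|3)=-1; (−1)^{2·0·1}·(+1)^0·(-1)^2 = +1.
v=11: a=11^0·(≡4), b=11^-4·(≡6) mod 11; (4|11)=+1, (6|11)=-1; (−1)^{0·-4·5}·(+1)^-4·(-1)^0 = +1.
v=5: a=5^0·(≡2), b=5^-4·(≡3) mod 5; (2|5)=-1, (3|5)=-1; (−1)^{0·-4·2}·(-1)^-4·(-1)^0 = +1.
v=31: a=31^0·(≡13), b=31^2·(≡4) mod 31; (13|31)=-1, (4|31)=+1; (−1)^{0·2·15}·(-1)^2·(+1)^0 = +1.
v=29: a=29^0·(≡1), b=29^4·(≡23) mod 29; (1|29)=+1, (23|29)=+1; (−1)^{0·4·14}·(+1)^4·(+1)^0 = +1.
v=17: a=17^1·(≡3), b=17^-2·(≡9) mod 17; (3|17)=-1, (9|17)=+1; (−1)^{1·-2·8}·(-1)^-2·(+1)^1 = +1.
v=7: a=7^-5·(≡4), b=7^0·(≡5) mod 7; (4|7)=+1, (5|7)=-1; (−1)^{-5·0·3}·(+1)^0·(-1)^-5 = -1.
v=19: a=19^0·(≡12), b=19^1·(≡17) mod 19; (12|19)=-1, (17|19)=+1; (−1)^{0·1·9}·(-1)^1·(+1)^0 = -1.
v=∞: -5117 < 0 and -17917 < 0  ⇒  (a,b)_∞ = -1.
v=43: a=43^1·(≡16), b=43^0·(≡10) mod 43; (16|43)=+1, (10|43)=+1; (−1)^{1·0·21}·(+1)^0·(+1)^1 = +1.
|Ram(-5117, -17917)| = 4, even; anisotropic at {2, 7, 19, ∞}.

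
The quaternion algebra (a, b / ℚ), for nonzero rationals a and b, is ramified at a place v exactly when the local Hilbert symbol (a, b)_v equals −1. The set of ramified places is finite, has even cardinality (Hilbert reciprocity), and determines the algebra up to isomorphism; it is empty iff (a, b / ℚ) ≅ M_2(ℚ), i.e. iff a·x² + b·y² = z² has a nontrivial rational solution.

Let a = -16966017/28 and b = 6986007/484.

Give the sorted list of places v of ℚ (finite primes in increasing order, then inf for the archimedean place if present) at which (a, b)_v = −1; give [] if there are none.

Mod squares: a ≡ -119, b ≡ 7. Check v ∈ {∞, 2, 3, 7, 11, 17, 37}.
v=3: a=3^6·(≡1), b=3^6·(≡1) mod 3; (1|3)=+1, (1|3)=+1; (−1)^{6·6·1}·(+1)^6·(+1)^6 = +1.
v=37: a=37^2·(≡8), b=37^2·(≡36) mod 37; (8|37)=-1, (36|37)=+1; (−1)^{2·2·18}·(-1)^2·(+1)^2 = +1.
v=2: v_2(a)=-2, v_2(b)=-2; units ≡ 1, 7 (mod 8); ε·ε+αω+βω = 0·1+-2·0+-2·0 ≡ 0  ⇒  (a,b)_2 = +1.
v=7: a=7^-1·(≡4), b=7^1·(≡4) mod 7; (4|7)=+1, (4|7)=+1; (−1)^{-1·1·3}·(+1)^1·(+1)^-1 = -1.
v=∞: -119 < 0 and 7 > 0  ⇒  (a,b)_∞ = +1.
v=11: a=11^0·(≡7), b=11^-2·(≡7) mod 11; (7|11)=-1, (7|11)=-1; (−1)^{0·-2·5}·(-1)^-2·(-1)^0 = +1.
v=17: a=17^1·(≡14), b=17^0·(≡14) mod 17; (14|17)=-1, (14|17)=-1; (−1)^{1·0·8}·(-1)^0·(-1)^1 = -1.
|Ram(-119, 7)| = 2, even; anisotropic at {7, 17}.

[7, 17]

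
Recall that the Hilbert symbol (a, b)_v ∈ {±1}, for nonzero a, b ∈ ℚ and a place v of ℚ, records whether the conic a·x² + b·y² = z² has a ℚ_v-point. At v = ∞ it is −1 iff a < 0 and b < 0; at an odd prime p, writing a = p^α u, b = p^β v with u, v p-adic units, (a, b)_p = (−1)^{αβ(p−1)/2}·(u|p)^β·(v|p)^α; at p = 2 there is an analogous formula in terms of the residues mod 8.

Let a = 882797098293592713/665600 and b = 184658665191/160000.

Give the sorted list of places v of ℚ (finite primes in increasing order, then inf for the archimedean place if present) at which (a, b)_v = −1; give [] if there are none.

[17, 23]

(a, b) ≡ (442, 6279) mod (ℚ^×)²; places V = {2, 3, 5, 7, 11, 13, 17, 23, 29, ∞}.
(a,b)_11: α=2, u≡2; β=2, v≡5 (mod 11); (2|11)=-1, (5|11)=+1; sign (−1)^0·-1^2·+1^2 = +1.
(a,b)_13: α=-1, u≡6; β=1, v≡11 (mod 13); (6|13)=-1, (11|13)=-1; sign (−1)^0·-1^1·-1^-1 = +1.
(a,b)_2: α=-11, β=-8; u≡5, v≡7 (mod 8); ε(u)ε(v)=0·1, αω(v)=-11·0, βω(u)=-8·1; sum ≡ 0  ⇒  +1.
(a,b)_3: α=4, u≡1; β=1, v≡2 (mod 3); (1|3)=+1, (2|3)=-1; sign (−1)^0·+1^1·-1^4 = +1.
(a,b)_5: α=-2, u≡2; β=-4, v≡1 (mod 5); (2|5)=-1, (1|5)=+1; sign (−1)^0·-1^-4·+1^-2 = +1.
(a,b)_23: α=2, u≡14; β=1, v≡11 (mod 23); (14|23)=-1, (11|23)=-1; sign (−1)^0·-1^1·-1^2 = -1.
(a,b)_29: α=4, u≡7; β=2, v≡10 (mod 29); (7|29)=+1, (10|29)=-1; sign (−1)^0·+1^2·-1^4 = +1.
(a,b)_∞: sgn(442)=+, sgn(6279)=+, so +1.
(a,b)_7: α=2, u≡2; β=1, v≡4 (mod 7); (2|7)=+1, (4|7)=+1; sign (−1)^0·+1^1·+1^2 = +1.
(a,b)_17: α=3, u≡9; β=2, v≡10 (mod 17); (9|17)=+1, (10|17)=-1; sign (−1)^0·+1^2·-1^3 = -1.
(442, 6279 / ℚ) ramifies at {17, 23}: a division algebra.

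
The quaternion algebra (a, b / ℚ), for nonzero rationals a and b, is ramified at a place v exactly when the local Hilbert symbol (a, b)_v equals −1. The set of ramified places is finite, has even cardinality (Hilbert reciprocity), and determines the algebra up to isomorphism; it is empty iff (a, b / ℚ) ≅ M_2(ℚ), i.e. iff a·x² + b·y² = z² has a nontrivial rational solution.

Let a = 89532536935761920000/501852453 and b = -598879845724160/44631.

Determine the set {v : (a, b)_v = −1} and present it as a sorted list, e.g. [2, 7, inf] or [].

[3, 7, 11, 13, 23, 29]

(a, b) ≡ (127281, -63428365) mod (ℚ^×)²; places V = {2, 3, 5, 7, 11, 13, 19, 23, 29, ∞}.
(a,b)_19: α=-3, u≡4; β=-1, v≡8 (mod 19); (4|19)=+1, (8|19)=-1; sign (−1)^1·+1^-1·-1^-3 = +1.
(a,b)_13: α=2, u≡2; β=1, v≡10 (mod 13); (2|13)=-1, (10|13)=+1; sign (−1)^0·-1^1·+1^2 = -1.
(a,b)_11: α=1, u≡6; β=1, v≡10 (mod 11); (6|11)=-1, (10|11)=-1; sign (−1)^1·-1^1·-1^1 = -1.
(a,b)_23: α=4, u≡20; β=3, v≡21 (mod 23); (20|23)=-1, (21|23)=-1; sign (−1)^0·-1^3·-1^4 = -1.
(a,b)_29: α=-3, u≡26; β=-1, v≡28 (mod 29); (26|29)=-1, (28|29)=+1; sign (−1)^0·-1^-1·+1^-3 = -1.
(a,b)_2: α=14, β=12; u≡1, v≡3 (mod 8); ε(u)ε(v)=0·1, αω(v)=14·1, βω(u)=12·0; sum ≡ 0  ⇒  +1.
(a,b)_7: α=5, u≡2; β=5, v≡1 (mod 7); (2|7)=+1, (1|7)=+1; sign (−1)^1·+1^5·+1^5 = -1.
(a,b)_∞: sgn(127281)=+, sgn(-63428365)=−, so +1.
(a,b)_3: α=-1, u≡1; β=-4, v≡2 (mod 3); (1|3)=+1, (2|3)=-1; sign (−1)^0·+1^-4·-1^-1 = -1.
(a,b)_5: α=4, u≡4; β=1, v≡3 (mod 5); (4|5)=+1, (3|5)=-1; sign (−1)^0·+1^1·-1^4 = +1.
Ram(127281, -63428365) = {3, 7, 11, 13, 23, 29}; no ℚ_3-point on the conic.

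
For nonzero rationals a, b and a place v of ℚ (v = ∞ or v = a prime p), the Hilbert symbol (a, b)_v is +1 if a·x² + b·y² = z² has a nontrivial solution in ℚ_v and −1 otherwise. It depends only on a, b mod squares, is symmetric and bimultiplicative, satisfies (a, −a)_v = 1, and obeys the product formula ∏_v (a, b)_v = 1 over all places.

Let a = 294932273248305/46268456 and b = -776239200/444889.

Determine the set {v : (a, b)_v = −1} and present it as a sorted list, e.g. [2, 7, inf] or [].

[3, 5, 7, 11]

(a, b) ≡ (2730, -22) mod (ℚ^×)²; places V = {2, 3, 5, 7, 11, 13, 19, 23, 29, ∞}.
(a,b)_2: α=-3, β=5; u≡5, v≡5 (mod 8); ε(u)ε(v)=0·0, αω(v)=-3·1, βω(u)=5·1; sum ≡ 0  ⇒  +1.
(a,b)_11: α=4, u≡8; β=3, v≡4 (mod 11); (8|11)=-1, (4|11)=+1; sign (−1)^0·-1^3·+1^4 = -1.
(a,b)_23: α=-2, u≡6; β=-2, v≡1 (mod 23); (6|23)=+1, (1|23)=+1; sign (−1)^0·+1^-2·+1^-2 = +1.
(a,b)_29: α=-2, u≡25; β=-2, v≡25 (mod 29); (25|29)=+1, (25|29)=+1; sign (−1)^0·+1^-2·+1^-2 = +1.
(a,b)_3: α=13, u≡1; β=6, v≡2 (mod 3); (1|3)=+1, (2|3)=-1; sign (−1)^0·+1^6·-1^13 = -1.
(a,b)_7: α=1, u≡3; β=0, v≡3 (mod 7); (3|7)=-1, (3|7)=-1; sign (−1)^0·-1^0·-1^1 = -1.
(a,b)_19: α=2, u≡3; β=0, v≡6 (mod 19); (3|19)=-1, (6|19)=+1; sign (−1)^0·-1^0·+1^2 = +1.
(a,b)_5: α=1, u≡1; β=2, v≡3 (mod 5); (1|5)=+1, (3|5)=-1; sign (−1)^0·+1^2·-1^1 = -1.
(a,b)_13: α=-1, u≡11; β=0, v≡10 (mod 13); (11|13)=-1, (10|13)=+1; sign (−1)^0·-1^0·+1^-1 = +1.
(a,b)_∞: sgn(2730)=+, sgn(-22)=−, so +1.
Ram(2730, -22) = {3, 5, 7, 11}; no ℚ_3-point on the conic.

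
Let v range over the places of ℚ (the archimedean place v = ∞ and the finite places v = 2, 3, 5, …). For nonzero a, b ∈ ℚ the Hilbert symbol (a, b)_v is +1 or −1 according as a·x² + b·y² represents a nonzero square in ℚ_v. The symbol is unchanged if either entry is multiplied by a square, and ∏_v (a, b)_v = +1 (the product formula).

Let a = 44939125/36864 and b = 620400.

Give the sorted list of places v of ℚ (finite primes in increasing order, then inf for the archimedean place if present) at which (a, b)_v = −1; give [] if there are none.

[23, 29]

Mod squares: a ≡ 36685, b ≡ 1551. Check v ∈ {∞, 2, 3, 5, 7, 11, 23, 29, 47}.
v=2: v_2(a)=-12, v_2(b)=4; units ≡ 5, 7 (mod 8); ε·ε+αω+βω = 0·1+-12·0+4·1 ≡ 0  ⇒  (a,b)_2 = +1.
v=23: a=23^1·(≡18), b=23^0·(≡21) mod 23; (18|23)=+1, (21|23)=-1; (−1)^{1·0·11}·(+1)^0·(-1)^1 = -1.
v=29: a=29^1·(≡2), b=29^0·(≡3) mod 29; (2|29)=-1, (3|29)=-1; (−1)^{1·0·14}·(-1)^0·(-1)^1 = -1.
v=∞: 36685 > 0 and 1551 > 0  ⇒  (a,b)_∞ = +1.
v=7: a=7^2·(≡3), b=7^0·(≡4) mod 7; (3|7)=-1, (4|7)=+1; (−1)^{2·0·3}·(-1)^0·(+1)^2 = +1.
v=3: a=3^-2·(≡1), b=3^1·(≡1) mod 3; (1|3)=+1, (1|3)=+1; (−1)^{-2·1·1}·(+1)^1·(+1)^-2 = +1.
v=47: a=47^0·(≡37), b=47^1·(≡40) mod 47; (37|47)=+1, (40|47)=-1; (−1)^{0·1·23}·(+1)^1·(-1)^0 = +1.
v=11: a=11^1·(≡10), b=11^1·(≡3) mod 11; (10|11)=-1, (3|11)=+1; (−1)^{1·1·5}·(-1)^1·(+1)^1 = +1.
v=5: a=5^3·(≡2), b=5^2·(≡1) mod 5; (2|5)=-1, (1|5)=+1; (−1)^{3·2·2}·(-1)^2·(+1)^3 = +1.
Ram(36685, 1551) = {23, 29}; no ℚ_23-point on the conic.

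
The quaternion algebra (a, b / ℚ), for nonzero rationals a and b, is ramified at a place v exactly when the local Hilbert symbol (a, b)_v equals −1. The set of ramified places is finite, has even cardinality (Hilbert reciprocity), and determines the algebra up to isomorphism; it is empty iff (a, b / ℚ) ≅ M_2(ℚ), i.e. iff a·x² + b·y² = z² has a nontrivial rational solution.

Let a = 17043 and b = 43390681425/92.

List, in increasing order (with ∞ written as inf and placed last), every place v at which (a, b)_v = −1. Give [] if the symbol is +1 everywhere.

[2, 7, 13, 23]

Mod squares: a ≡ 17043, b ≡ 676039. Check v ∈ {∞, 2, 3, 5, 7, 13, 17, 19, 23}.
v=5: a=5^0·(≡3), b=5^2·(≡1) mod 5; (3|5)=-1, (1|5)=+1; (−1)^{0·2·2}·(-1)^2·(+1)^0 = +1.
v=17: a=17^0·(≡9), b=17^1·(≡15) mod 17; (9|17)=+1, (15|17)=+1; (−1)^{0·1·8}·(+1)^1·(+1)^0 = +1.
v=23: a=23^1·(≡5), b=23^-1·(≡19) mod 23; (5|23)=-1, (19|23)=-1; (−1)^{1·-1·11}·(-1)^-1·(-1)^1 = -1.
v=3: a=3^1·(≡2), b=3^10·(≡1) mod 3; (2|3)=-1, (1|3)=+1; (−1)^{1·10·1}·(-1)^10·(+1)^1 = +1.
v=13: a=13^1·(≡11), b=13^1·(≡3) mod 13; (11|13)=-1, (3|13)=+1; (−1)^{1·1·6}·(-1)^1·(+1)^1 = -1.
v=2: v_2(a)=0, v_2(b)=-2; units ≡ 3, 7 (mod 8); ε·ε+αω+βω = 1·1+0·0+-2·1 ≡ 1  ⇒  (a,b)_2 = -1.
v=∞: 17043 > 0 and 676039 > 0  ⇒  (a,b)_∞ = +1.
v=7: a=7^0·(≡5), b=7^1·(≡5) mod 7; (5|7)=-1, (5|7)=-1; (−1)^{0·1·3}·(-1)^1·(-1)^0 = -1.
v=19: a=19^1·(≡4), b=19^1·(≡10) mod 19; (4|19)=+1, (10|19)=-1; (−1)^{1·1·9}·(+1)^1·(-1)^1 = +1.
|Ram(17043, 676039)| = 4, even; anisotropic at {2, 7, 13, 23}.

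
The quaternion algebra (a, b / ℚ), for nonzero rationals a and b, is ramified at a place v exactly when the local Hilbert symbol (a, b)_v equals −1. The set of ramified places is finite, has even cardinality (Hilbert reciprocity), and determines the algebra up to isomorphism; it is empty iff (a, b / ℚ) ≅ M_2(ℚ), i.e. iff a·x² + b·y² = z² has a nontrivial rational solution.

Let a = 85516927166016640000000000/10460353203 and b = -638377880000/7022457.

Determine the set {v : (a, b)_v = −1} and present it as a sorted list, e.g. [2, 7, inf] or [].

(a, b) ≡ (22287, -1311) mod (ℚ^×)²; places V = {2, 3, 5, 7, 13, 17, 19, 23, ∞}.
(a,b)_17: α=3, u≡8; β=2, v≡2 (mod 17); (8|17)=+1, (2|17)=+1; sign (−1)^0·+1^2·+1^3 = +1.
(a,b)_3: α=-21, u≡1; β=-7, v≡1 (mod 3); (1|3)=+1, (1|3)=+1; sign (−1)^1·+1^-7·+1^-21 = -1.
(a,b)_2: α=16, β=6; u≡7, v≡1 (mod 8); ε(u)ε(v)=1·0, αω(v)=16·0, βω(u)=6·0; sum ≡ 0  ⇒  +1.
(a,b)_19: α=1, u≡15; β=-1, v≡7 (mod 19); (15|19)=-1, (7|19)=+1; sign (−1)^1·-1^-1·+1^1 = +1.
(a,b)_13: α=0, u≡5; β=-2, v≡2 (mod 13); (5|13)=-1, (2|13)=-1; sign (−1)^0·-1^-2·-1^0 = +1.
(a,b)_23: α=3, u≡9; β=1, v≡8 (mod 23); (9|23)=+1, (8|23)=+1; sign (−1)^1·+1^1·+1^3 = -1.
(a,b)_7: α=6, u≡6; β=4, v≡6 (mod 7); (6|7)=-1, (6|7)=-1; sign (−1)^0·-1^4·-1^6 = +1.
(a,b)_5: α=10, u≡2; β=4, v≡1 (mod 5); (2|5)=-1, (1|5)=+1; sign (−1)^0·-1^4·+1^10 = +1.
(a,b)_∞: sgn(22287)=+, sgn(-1311)=−, so +1.
(22287, -1311 / ℚ) ramifies at {3, 23}: a division algebra.

[3, 23]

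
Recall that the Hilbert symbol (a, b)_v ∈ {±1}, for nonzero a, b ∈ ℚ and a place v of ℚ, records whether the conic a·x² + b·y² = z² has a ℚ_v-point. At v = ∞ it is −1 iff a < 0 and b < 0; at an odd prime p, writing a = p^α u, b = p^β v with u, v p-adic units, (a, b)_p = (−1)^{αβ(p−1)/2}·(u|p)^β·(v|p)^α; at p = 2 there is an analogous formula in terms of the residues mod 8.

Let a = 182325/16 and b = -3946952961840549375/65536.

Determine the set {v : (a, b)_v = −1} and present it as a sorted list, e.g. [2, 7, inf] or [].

[3, 17]

Mod squares: a ≡ 7293, b ≡ -2431. Check v ∈ {∞, 2, 3, 5, 11, 13, 17}.
v=3: a=3^1·(≡1), b=3^2·(≡2) mod 3; (1|3)=+1, (2|3)=-1; (−1)^{1·2·1}·(+1)^2·(-1)^1 = -1.
v=17: a=17^1·(≡2), b=17^5·(≡11) mod 17; (2|17)=+1, (11|17)=-1; (−1)^{1·5·8}·(+1)^5·(-1)^1 = -1.
v=5: a=5^2·(≡3), b=5^4·(≡1) mod 5; (3|5)=-1, (1|5)=+1; (−1)^{2·4·2}·(-1)^4·(+1)^2 = +1.
v=13: a=13^1·(≡8), b=13^5·(≡6) mod 13; (8|13)=-1, (6|13)=-1; (−1)^{1·5·6}·(-1)^5·(-1)^1 = +1.
v=11: a=11^1·(≡4), b=11^3·(≡2) mod 11; (4|11)=+1, (2|11)=-1; (−1)^{1·3·5}·(+1)^3·(-1)^1 = +1.
v=∞: 7293 > 0 and -2431 < 0  ⇒  (a,b)_∞ = +1.
v=2: v_2(a)=-4, v_2(b)=-16; units ≡ 5, 1 (mod 8); ε·ε+αω+βω = 0·0+-4·0+-16·1 ≡ 0  ⇒  (a,b)_2 = +1.
Ram(7293, -2431) = {3, 17}; no ℚ_3-point on the conic.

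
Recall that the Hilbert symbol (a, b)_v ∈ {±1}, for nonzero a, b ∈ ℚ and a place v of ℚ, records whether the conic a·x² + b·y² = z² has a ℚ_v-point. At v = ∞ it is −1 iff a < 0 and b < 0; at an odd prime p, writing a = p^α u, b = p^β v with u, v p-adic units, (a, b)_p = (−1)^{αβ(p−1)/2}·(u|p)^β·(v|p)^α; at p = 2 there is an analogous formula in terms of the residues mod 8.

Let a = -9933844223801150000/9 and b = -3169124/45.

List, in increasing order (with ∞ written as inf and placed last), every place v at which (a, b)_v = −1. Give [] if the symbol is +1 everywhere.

Mod squares: a ≡ -3799715, b ≡ -80845. Check v ∈ {∞, 2, 3, 5, 7, 19, 23, 37, 47}.
v=19: a=19^3·(≡1), b=19^1·(≡17) mod 19; (1|19)=+1, (17|19)=+1; (−1)^{3·1·9}·(+1)^1·(+1)^3 = -1.
v=3: a=3^-2·(≡1), b=3^-2·(≡2) mod 3; (1|3)=+1, (2|3)=-1; (−1)^{-2·-2·1}·(+1)^-2·(-1)^-2 = +1.
v=5: a=5^5·(≡3), b=5^-1·(≡4) mod 5; (3|5)=-1, (4|5)=+1; (−1)^{5·-1·2}·(-1)^-1·(+1)^5 = -1.
v=47: a=47^1·(≡27), b=47^0·(≡4) mod 47; (27|47)=+1, (4|47)=+1; (−1)^{1·0·23}·(+1)^0·(+1)^1 = +1.
v=2: v_2(a)=4, v_2(b)=2; units ≡ 5, 3 (mod 8); ε·ε+αω+βω = 0·1+4·1+2·1 ≡ 0  ⇒  (a,b)_2 = +1.
v=23: a=23^3·(≡18), b=23^1·(≡18) mod 23; (18|23)=+1, (18|23)=+1; (−1)^{3·1·11}·(+1)^1·(+1)^3 = -1.
v=∞: -3799715 < 0 and -80845 < 0  ⇒  (a,b)_∞ = -1.
v=7: a=7^0·(≡1), b=7^2·(≡6) mod 7; (1|7)=+1, (6|7)=-1; (−1)^{0·2·3}·(+1)^2·(-1)^0 = +1.
v=37: a=37^3·(≡17), b=37^1·(≡5) mod 37; (17|37)=-1, (5|37)=-1; (−1)^{3·1·18}·(-1)^1·(-1)^3 = +1.
|Ram(-3799715, -80845)| = 4, even; anisotropic at {5, 19, 23, ∞}.

[5, 19, 23, inf]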